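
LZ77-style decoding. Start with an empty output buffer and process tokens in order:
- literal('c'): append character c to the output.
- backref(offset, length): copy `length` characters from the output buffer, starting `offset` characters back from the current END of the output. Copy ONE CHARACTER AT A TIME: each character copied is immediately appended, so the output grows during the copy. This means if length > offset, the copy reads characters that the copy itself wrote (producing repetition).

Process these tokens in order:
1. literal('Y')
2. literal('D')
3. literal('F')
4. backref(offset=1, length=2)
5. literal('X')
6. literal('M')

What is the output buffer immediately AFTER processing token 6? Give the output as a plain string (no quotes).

Answer: YDFFFXM

Derivation:
Token 1: literal('Y'). Output: "Y"
Token 2: literal('D'). Output: "YD"
Token 3: literal('F'). Output: "YDF"
Token 4: backref(off=1, len=2) (overlapping!). Copied 'FF' from pos 2. Output: "YDFFF"
Token 5: literal('X'). Output: "YDFFFX"
Token 6: literal('M'). Output: "YDFFFXM"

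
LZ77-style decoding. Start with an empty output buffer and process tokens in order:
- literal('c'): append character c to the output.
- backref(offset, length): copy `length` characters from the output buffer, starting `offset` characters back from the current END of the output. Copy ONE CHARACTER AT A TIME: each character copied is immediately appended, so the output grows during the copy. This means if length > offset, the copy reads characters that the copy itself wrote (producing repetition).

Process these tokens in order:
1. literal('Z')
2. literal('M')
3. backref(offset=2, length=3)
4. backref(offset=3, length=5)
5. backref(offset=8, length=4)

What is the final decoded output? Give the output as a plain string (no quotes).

Token 1: literal('Z'). Output: "Z"
Token 2: literal('M'). Output: "ZM"
Token 3: backref(off=2, len=3) (overlapping!). Copied 'ZMZ' from pos 0. Output: "ZMZMZ"
Token 4: backref(off=3, len=5) (overlapping!). Copied 'ZMZZM' from pos 2. Output: "ZMZMZZMZZM"
Token 5: backref(off=8, len=4). Copied 'ZMZZ' from pos 2. Output: "ZMZMZZMZZMZMZZ"

Answer: ZMZMZZMZZMZMZZ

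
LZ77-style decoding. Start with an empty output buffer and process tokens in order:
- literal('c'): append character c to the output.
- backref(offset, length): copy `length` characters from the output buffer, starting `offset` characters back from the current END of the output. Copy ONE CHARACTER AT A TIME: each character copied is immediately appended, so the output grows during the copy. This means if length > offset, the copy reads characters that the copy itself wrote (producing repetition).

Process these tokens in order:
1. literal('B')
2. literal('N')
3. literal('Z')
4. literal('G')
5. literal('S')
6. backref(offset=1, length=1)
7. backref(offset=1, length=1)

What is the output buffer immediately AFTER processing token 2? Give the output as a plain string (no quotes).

Token 1: literal('B'). Output: "B"
Token 2: literal('N'). Output: "BN"

Answer: BN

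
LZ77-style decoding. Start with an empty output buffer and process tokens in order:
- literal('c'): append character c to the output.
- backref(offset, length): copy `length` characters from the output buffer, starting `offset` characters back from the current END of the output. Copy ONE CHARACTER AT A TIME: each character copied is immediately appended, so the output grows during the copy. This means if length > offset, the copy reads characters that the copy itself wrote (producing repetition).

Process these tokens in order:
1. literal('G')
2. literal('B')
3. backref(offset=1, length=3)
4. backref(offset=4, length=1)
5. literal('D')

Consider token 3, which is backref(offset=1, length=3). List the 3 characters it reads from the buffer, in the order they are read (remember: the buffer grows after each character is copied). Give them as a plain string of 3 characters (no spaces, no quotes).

Token 1: literal('G'). Output: "G"
Token 2: literal('B'). Output: "GB"
Token 3: backref(off=1, len=3). Buffer before: "GB" (len 2)
  byte 1: read out[1]='B', append. Buffer now: "GBB"
  byte 2: read out[2]='B', append. Buffer now: "GBBB"
  byte 3: read out[3]='B', append. Buffer now: "GBBBB"

Answer: BBB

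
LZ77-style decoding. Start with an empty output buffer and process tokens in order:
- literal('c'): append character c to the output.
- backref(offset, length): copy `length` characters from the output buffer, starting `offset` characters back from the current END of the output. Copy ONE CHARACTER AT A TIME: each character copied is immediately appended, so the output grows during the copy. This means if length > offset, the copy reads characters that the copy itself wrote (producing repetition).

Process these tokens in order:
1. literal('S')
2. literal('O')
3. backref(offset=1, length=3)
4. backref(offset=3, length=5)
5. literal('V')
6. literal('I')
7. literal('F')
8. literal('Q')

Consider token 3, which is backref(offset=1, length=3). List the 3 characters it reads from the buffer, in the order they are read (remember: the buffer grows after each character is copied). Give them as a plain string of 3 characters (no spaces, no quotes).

Token 1: literal('S'). Output: "S"
Token 2: literal('O'). Output: "SO"
Token 3: backref(off=1, len=3). Buffer before: "SO" (len 2)
  byte 1: read out[1]='O', append. Buffer now: "SOO"
  byte 2: read out[2]='O', append. Buffer now: "SOOO"
  byte 3: read out[3]='O', append. Buffer now: "SOOOO"

Answer: OOO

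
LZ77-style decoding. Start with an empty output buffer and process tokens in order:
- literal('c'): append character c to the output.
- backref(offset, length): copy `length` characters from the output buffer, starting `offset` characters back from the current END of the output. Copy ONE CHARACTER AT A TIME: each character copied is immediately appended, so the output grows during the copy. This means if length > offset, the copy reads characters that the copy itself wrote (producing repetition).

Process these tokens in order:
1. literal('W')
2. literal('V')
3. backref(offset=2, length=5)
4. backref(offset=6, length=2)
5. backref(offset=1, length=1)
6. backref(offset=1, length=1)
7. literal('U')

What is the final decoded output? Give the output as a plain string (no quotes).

Answer: WVWVWVWVWWWU

Derivation:
Token 1: literal('W'). Output: "W"
Token 2: literal('V'). Output: "WV"
Token 3: backref(off=2, len=5) (overlapping!). Copied 'WVWVW' from pos 0. Output: "WVWVWVW"
Token 4: backref(off=6, len=2). Copied 'VW' from pos 1. Output: "WVWVWVWVW"
Token 5: backref(off=1, len=1). Copied 'W' from pos 8. Output: "WVWVWVWVWW"
Token 6: backref(off=1, len=1). Copied 'W' from pos 9. Output: "WVWVWVWVWWW"
Token 7: literal('U'). Output: "WVWVWVWVWWWU"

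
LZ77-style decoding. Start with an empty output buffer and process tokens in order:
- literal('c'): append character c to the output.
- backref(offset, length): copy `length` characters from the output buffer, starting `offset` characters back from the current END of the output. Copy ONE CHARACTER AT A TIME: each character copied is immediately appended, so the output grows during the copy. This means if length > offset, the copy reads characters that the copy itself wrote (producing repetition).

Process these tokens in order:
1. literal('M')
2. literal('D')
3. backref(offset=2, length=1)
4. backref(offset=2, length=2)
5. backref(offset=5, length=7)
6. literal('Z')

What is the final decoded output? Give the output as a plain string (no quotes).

Answer: MDMDMMDMDMMDZ

Derivation:
Token 1: literal('M'). Output: "M"
Token 2: literal('D'). Output: "MD"
Token 3: backref(off=2, len=1). Copied 'M' from pos 0. Output: "MDM"
Token 4: backref(off=2, len=2). Copied 'DM' from pos 1. Output: "MDMDM"
Token 5: backref(off=5, len=7) (overlapping!). Copied 'MDMDMMD' from pos 0. Output: "MDMDMMDMDMMD"
Token 6: literal('Z'). Output: "MDMDMMDMDMMDZ"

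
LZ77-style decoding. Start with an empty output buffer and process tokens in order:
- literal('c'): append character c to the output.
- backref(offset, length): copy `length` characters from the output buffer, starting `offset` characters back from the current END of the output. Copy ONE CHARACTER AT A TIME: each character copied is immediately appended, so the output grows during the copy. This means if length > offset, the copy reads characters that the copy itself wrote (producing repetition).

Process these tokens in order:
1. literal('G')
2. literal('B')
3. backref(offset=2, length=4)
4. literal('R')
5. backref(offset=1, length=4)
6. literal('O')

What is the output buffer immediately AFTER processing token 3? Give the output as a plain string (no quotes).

Token 1: literal('G'). Output: "G"
Token 2: literal('B'). Output: "GB"
Token 3: backref(off=2, len=4) (overlapping!). Copied 'GBGB' from pos 0. Output: "GBGBGB"

Answer: GBGBGB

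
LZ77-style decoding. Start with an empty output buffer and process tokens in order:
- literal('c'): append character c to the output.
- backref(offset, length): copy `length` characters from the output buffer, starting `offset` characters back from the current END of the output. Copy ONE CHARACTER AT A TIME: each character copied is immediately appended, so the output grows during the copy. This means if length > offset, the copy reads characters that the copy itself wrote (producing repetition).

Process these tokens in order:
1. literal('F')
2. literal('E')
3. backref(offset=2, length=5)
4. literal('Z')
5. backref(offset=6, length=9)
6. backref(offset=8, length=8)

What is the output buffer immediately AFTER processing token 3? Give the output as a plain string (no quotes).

Answer: FEFEFEF

Derivation:
Token 1: literal('F'). Output: "F"
Token 2: literal('E'). Output: "FE"
Token 3: backref(off=2, len=5) (overlapping!). Copied 'FEFEF' from pos 0. Output: "FEFEFEF"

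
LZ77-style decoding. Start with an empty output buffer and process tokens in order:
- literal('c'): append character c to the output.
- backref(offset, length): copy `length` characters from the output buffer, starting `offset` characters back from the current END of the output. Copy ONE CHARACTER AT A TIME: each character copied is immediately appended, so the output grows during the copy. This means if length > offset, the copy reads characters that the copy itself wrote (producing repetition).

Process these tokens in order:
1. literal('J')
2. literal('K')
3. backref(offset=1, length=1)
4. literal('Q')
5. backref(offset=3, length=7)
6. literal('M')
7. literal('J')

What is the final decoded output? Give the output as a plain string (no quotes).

Token 1: literal('J'). Output: "J"
Token 2: literal('K'). Output: "JK"
Token 3: backref(off=1, len=1). Copied 'K' from pos 1. Output: "JKK"
Token 4: literal('Q'). Output: "JKKQ"
Token 5: backref(off=3, len=7) (overlapping!). Copied 'KKQKKQK' from pos 1. Output: "JKKQKKQKKQK"
Token 6: literal('M'). Output: "JKKQKKQKKQKM"
Token 7: literal('J'). Output: "JKKQKKQKKQKMJ"

Answer: JKKQKKQKKQKMJ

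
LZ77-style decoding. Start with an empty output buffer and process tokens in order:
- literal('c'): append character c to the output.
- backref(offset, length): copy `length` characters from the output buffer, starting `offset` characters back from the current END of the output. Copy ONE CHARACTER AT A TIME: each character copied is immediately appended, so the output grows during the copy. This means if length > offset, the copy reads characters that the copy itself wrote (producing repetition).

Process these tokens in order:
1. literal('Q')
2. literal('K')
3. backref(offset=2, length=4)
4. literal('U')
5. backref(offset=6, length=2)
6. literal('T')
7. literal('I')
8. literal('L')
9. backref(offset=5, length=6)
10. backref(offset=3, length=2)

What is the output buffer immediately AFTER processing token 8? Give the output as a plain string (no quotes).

Answer: QKQKQKUKQTIL

Derivation:
Token 1: literal('Q'). Output: "Q"
Token 2: literal('K'). Output: "QK"
Token 3: backref(off=2, len=4) (overlapping!). Copied 'QKQK' from pos 0. Output: "QKQKQK"
Token 4: literal('U'). Output: "QKQKQKU"
Token 5: backref(off=6, len=2). Copied 'KQ' from pos 1. Output: "QKQKQKUKQ"
Token 6: literal('T'). Output: "QKQKQKUKQT"
Token 7: literal('I'). Output: "QKQKQKUKQTI"
Token 8: literal('L'). Output: "QKQKQKUKQTIL"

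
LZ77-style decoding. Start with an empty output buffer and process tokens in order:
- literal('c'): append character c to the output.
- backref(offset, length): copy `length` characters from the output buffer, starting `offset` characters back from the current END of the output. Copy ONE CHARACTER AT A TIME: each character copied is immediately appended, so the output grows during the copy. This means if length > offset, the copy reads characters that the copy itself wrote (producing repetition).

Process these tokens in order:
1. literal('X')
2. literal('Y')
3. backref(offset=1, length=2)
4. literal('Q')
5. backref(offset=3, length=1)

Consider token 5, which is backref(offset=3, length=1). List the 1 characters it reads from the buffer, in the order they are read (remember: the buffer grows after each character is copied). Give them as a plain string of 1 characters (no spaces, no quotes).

Answer: Y

Derivation:
Token 1: literal('X'). Output: "X"
Token 2: literal('Y'). Output: "XY"
Token 3: backref(off=1, len=2) (overlapping!). Copied 'YY' from pos 1. Output: "XYYY"
Token 4: literal('Q'). Output: "XYYYQ"
Token 5: backref(off=3, len=1). Buffer before: "XYYYQ" (len 5)
  byte 1: read out[2]='Y', append. Buffer now: "XYYYQY"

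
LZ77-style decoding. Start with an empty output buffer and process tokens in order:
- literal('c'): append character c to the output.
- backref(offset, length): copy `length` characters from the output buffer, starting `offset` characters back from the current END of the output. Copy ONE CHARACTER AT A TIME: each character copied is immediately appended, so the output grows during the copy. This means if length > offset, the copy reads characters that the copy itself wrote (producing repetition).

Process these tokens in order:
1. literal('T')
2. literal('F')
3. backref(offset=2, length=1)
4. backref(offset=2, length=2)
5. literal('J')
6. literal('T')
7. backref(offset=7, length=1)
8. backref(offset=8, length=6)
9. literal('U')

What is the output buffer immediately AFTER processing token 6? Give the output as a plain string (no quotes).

Answer: TFTFTJT

Derivation:
Token 1: literal('T'). Output: "T"
Token 2: literal('F'). Output: "TF"
Token 3: backref(off=2, len=1). Copied 'T' from pos 0. Output: "TFT"
Token 4: backref(off=2, len=2). Copied 'FT' from pos 1. Output: "TFTFT"
Token 5: literal('J'). Output: "TFTFTJ"
Token 6: literal('T'). Output: "TFTFTJT"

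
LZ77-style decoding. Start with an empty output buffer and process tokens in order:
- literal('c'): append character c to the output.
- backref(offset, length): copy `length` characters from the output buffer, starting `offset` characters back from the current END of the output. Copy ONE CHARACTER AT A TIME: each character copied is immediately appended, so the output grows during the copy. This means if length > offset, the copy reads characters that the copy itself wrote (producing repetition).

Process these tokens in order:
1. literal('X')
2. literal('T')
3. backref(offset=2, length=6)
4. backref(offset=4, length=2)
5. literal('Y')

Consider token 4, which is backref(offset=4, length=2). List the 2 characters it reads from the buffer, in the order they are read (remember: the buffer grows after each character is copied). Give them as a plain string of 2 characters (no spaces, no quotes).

Answer: XT

Derivation:
Token 1: literal('X'). Output: "X"
Token 2: literal('T'). Output: "XT"
Token 3: backref(off=2, len=6) (overlapping!). Copied 'XTXTXT' from pos 0. Output: "XTXTXTXT"
Token 4: backref(off=4, len=2). Buffer before: "XTXTXTXT" (len 8)
  byte 1: read out[4]='X', append. Buffer now: "XTXTXTXTX"
  byte 2: read out[5]='T', append. Buffer now: "XTXTXTXTXT"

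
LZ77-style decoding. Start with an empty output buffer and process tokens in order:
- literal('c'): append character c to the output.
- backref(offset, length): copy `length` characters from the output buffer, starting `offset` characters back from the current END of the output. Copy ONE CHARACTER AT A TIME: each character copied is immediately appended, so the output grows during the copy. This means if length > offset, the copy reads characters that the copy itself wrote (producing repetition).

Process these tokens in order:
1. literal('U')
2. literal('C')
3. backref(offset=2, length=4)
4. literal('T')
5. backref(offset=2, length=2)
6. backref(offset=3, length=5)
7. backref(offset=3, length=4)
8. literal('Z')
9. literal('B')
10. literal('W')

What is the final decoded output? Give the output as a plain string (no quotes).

Token 1: literal('U'). Output: "U"
Token 2: literal('C'). Output: "UC"
Token 3: backref(off=2, len=4) (overlapping!). Copied 'UCUC' from pos 0. Output: "UCUCUC"
Token 4: literal('T'). Output: "UCUCUCT"
Token 5: backref(off=2, len=2). Copied 'CT' from pos 5. Output: "UCUCUCTCT"
Token 6: backref(off=3, len=5) (overlapping!). Copied 'TCTTC' from pos 6. Output: "UCUCUCTCTTCTTC"
Token 7: backref(off=3, len=4) (overlapping!). Copied 'TTCT' from pos 11. Output: "UCUCUCTCTTCTTCTTCT"
Token 8: literal('Z'). Output: "UCUCUCTCTTCTTCTTCTZ"
Token 9: literal('B'). Output: "UCUCUCTCTTCTTCTTCTZB"
Token 10: literal('W'). Output: "UCUCUCTCTTCTTCTTCTZBW"

Answer: UCUCUCTCTTCTTCTTCTZBW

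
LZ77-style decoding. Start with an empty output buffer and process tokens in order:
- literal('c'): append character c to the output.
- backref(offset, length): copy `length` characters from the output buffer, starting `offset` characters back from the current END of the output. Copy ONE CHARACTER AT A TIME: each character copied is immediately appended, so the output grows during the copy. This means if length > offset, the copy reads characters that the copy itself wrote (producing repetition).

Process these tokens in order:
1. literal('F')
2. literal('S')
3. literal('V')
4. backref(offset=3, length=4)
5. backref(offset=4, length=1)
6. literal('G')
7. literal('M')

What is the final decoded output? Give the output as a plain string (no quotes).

Token 1: literal('F'). Output: "F"
Token 2: literal('S'). Output: "FS"
Token 3: literal('V'). Output: "FSV"
Token 4: backref(off=3, len=4) (overlapping!). Copied 'FSVF' from pos 0. Output: "FSVFSVF"
Token 5: backref(off=4, len=1). Copied 'F' from pos 3. Output: "FSVFSVFF"
Token 6: literal('G'). Output: "FSVFSVFFG"
Token 7: literal('M'). Output: "FSVFSVFFGM"

Answer: FSVFSVFFGM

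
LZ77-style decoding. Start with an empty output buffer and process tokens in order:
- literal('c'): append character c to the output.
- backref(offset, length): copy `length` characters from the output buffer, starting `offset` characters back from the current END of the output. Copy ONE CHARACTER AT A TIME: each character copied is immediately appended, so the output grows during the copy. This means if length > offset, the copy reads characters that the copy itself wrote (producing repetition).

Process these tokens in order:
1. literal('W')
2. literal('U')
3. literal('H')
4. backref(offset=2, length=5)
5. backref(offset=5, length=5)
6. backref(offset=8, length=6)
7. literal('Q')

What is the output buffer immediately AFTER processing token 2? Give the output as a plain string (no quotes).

Answer: WU

Derivation:
Token 1: literal('W'). Output: "W"
Token 2: literal('U'). Output: "WU"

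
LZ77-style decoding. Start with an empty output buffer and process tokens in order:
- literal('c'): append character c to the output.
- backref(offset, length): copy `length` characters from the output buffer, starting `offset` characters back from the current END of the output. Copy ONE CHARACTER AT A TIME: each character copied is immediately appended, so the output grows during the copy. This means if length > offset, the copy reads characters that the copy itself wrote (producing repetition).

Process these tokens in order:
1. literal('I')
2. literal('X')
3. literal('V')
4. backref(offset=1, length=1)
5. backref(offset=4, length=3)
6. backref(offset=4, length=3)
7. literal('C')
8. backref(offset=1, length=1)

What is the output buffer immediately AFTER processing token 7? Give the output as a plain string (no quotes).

Token 1: literal('I'). Output: "I"
Token 2: literal('X'). Output: "IX"
Token 3: literal('V'). Output: "IXV"
Token 4: backref(off=1, len=1). Copied 'V' from pos 2. Output: "IXVV"
Token 5: backref(off=4, len=3). Copied 'IXV' from pos 0. Output: "IXVVIXV"
Token 6: backref(off=4, len=3). Copied 'VIX' from pos 3. Output: "IXVVIXVVIX"
Token 7: literal('C'). Output: "IXVVIXVVIXC"

Answer: IXVVIXVVIXC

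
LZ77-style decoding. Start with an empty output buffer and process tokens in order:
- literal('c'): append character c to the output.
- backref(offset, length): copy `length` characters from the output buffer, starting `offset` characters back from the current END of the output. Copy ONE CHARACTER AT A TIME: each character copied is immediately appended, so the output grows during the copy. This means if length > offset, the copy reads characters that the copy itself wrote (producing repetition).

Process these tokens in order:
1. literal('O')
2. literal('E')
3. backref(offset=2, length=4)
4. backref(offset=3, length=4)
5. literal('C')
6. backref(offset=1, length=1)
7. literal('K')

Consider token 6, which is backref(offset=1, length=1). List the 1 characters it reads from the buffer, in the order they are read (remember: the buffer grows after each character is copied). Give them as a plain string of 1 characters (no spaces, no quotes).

Token 1: literal('O'). Output: "O"
Token 2: literal('E'). Output: "OE"
Token 3: backref(off=2, len=4) (overlapping!). Copied 'OEOE' from pos 0. Output: "OEOEOE"
Token 4: backref(off=3, len=4) (overlapping!). Copied 'EOEE' from pos 3. Output: "OEOEOEEOEE"
Token 5: literal('C'). Output: "OEOEOEEOEEC"
Token 6: backref(off=1, len=1). Buffer before: "OEOEOEEOEEC" (len 11)
  byte 1: read out[10]='C', append. Buffer now: "OEOEOEEOEECC"

Answer: C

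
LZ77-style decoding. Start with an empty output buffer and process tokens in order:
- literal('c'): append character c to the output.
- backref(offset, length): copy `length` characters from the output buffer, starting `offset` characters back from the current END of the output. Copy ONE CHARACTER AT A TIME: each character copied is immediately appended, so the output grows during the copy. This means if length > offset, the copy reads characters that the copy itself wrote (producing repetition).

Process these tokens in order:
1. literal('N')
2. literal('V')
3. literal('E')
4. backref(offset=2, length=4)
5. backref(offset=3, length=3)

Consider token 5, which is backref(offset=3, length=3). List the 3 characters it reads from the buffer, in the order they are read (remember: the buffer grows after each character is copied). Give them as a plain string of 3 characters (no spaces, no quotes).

Token 1: literal('N'). Output: "N"
Token 2: literal('V'). Output: "NV"
Token 3: literal('E'). Output: "NVE"
Token 4: backref(off=2, len=4) (overlapping!). Copied 'VEVE' from pos 1. Output: "NVEVEVE"
Token 5: backref(off=3, len=3). Buffer before: "NVEVEVE" (len 7)
  byte 1: read out[4]='E', append. Buffer now: "NVEVEVEE"
  byte 2: read out[5]='V', append. Buffer now: "NVEVEVEEV"
  byte 3: read out[6]='E', append. Buffer now: "NVEVEVEEVE"

Answer: EVE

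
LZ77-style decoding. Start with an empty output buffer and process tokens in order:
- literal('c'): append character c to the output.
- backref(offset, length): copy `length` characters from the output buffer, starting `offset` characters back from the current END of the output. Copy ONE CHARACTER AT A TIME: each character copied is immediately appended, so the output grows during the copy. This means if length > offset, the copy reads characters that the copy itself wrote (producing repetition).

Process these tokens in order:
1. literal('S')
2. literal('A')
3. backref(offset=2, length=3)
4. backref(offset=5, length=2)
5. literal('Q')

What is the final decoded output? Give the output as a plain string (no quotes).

Token 1: literal('S'). Output: "S"
Token 2: literal('A'). Output: "SA"
Token 3: backref(off=2, len=3) (overlapping!). Copied 'SAS' from pos 0. Output: "SASAS"
Token 4: backref(off=5, len=2). Copied 'SA' from pos 0. Output: "SASASSA"
Token 5: literal('Q'). Output: "SASASSAQ"

Answer: SASASSAQ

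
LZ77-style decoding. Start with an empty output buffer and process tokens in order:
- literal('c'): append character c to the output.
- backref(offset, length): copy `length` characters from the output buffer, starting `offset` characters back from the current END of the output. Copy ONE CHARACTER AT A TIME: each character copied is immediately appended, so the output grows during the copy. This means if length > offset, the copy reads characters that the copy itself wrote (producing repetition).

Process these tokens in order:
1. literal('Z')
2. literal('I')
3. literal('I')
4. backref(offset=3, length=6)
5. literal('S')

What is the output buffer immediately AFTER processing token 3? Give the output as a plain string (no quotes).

Answer: ZII

Derivation:
Token 1: literal('Z'). Output: "Z"
Token 2: literal('I'). Output: "ZI"
Token 3: literal('I'). Output: "ZII"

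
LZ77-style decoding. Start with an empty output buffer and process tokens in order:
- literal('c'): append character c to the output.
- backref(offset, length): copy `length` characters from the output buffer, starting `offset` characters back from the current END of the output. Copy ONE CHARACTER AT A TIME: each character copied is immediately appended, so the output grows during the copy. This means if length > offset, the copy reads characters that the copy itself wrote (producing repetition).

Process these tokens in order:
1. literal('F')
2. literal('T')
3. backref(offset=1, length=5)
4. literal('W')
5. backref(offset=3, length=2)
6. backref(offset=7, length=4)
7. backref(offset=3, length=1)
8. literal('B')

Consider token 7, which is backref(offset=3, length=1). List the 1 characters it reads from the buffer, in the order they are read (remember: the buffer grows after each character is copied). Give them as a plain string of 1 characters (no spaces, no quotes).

Token 1: literal('F'). Output: "F"
Token 2: literal('T'). Output: "FT"
Token 3: backref(off=1, len=5) (overlapping!). Copied 'TTTTT' from pos 1. Output: "FTTTTTT"
Token 4: literal('W'). Output: "FTTTTTTW"
Token 5: backref(off=3, len=2). Copied 'TT' from pos 5. Output: "FTTTTTTWTT"
Token 6: backref(off=7, len=4). Copied 'TTTT' from pos 3. Output: "FTTTTTTWTTTTTT"
Token 7: backref(off=3, len=1). Buffer before: "FTTTTTTWTTTTTT" (len 14)
  byte 1: read out[11]='T', append. Buffer now: "FTTTTTTWTTTTTTT"

Answer: T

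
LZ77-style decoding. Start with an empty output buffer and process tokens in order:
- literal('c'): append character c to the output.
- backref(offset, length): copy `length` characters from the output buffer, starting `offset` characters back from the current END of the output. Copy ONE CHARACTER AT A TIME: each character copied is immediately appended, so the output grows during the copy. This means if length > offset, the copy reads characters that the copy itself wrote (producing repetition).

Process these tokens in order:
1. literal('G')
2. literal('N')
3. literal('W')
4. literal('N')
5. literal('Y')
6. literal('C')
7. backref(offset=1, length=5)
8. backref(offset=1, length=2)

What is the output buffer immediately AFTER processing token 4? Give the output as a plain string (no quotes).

Token 1: literal('G'). Output: "G"
Token 2: literal('N'). Output: "GN"
Token 3: literal('W'). Output: "GNW"
Token 4: literal('N'). Output: "GNWN"

Answer: GNWN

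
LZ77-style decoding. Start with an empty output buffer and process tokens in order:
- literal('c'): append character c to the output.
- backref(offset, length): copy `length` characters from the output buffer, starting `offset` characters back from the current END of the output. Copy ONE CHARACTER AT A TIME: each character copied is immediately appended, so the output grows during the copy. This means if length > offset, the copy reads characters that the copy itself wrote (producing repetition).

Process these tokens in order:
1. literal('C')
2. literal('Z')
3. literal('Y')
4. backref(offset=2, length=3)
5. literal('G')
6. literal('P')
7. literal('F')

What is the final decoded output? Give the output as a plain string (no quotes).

Answer: CZYZYZGPF

Derivation:
Token 1: literal('C'). Output: "C"
Token 2: literal('Z'). Output: "CZ"
Token 3: literal('Y'). Output: "CZY"
Token 4: backref(off=2, len=3) (overlapping!). Copied 'ZYZ' from pos 1. Output: "CZYZYZ"
Token 5: literal('G'). Output: "CZYZYZG"
Token 6: literal('P'). Output: "CZYZYZGP"
Token 7: literal('F'). Output: "CZYZYZGPF"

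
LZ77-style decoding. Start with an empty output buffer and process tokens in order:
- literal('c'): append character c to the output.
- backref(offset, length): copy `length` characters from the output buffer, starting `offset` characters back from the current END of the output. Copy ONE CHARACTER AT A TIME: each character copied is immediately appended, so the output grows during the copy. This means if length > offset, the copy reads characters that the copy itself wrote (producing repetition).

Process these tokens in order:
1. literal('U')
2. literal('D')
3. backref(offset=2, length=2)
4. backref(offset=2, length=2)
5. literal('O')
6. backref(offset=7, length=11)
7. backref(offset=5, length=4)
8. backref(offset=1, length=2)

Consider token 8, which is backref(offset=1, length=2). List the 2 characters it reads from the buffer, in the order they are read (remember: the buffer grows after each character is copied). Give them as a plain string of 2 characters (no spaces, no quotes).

Token 1: literal('U'). Output: "U"
Token 2: literal('D'). Output: "UD"
Token 3: backref(off=2, len=2). Copied 'UD' from pos 0. Output: "UDUD"
Token 4: backref(off=2, len=2). Copied 'UD' from pos 2. Output: "UDUDUD"
Token 5: literal('O'). Output: "UDUDUDO"
Token 6: backref(off=7, len=11) (overlapping!). Copied 'UDUDUDOUDUD' from pos 0. Output: "UDUDUDOUDUDUDOUDUD"
Token 7: backref(off=5, len=4). Copied 'OUDU' from pos 13. Output: "UDUDUDOUDUDUDOUDUDOUDU"
Token 8: backref(off=1, len=2). Buffer before: "UDUDUDOUDUDUDOUDUDOUDU" (len 22)
  byte 1: read out[21]='U', append. Buffer now: "UDUDUDOUDUDUDOUDUDOUDUU"
  byte 2: read out[22]='U', append. Buffer now: "UDUDUDOUDUDUDOUDUDOUDUUU"

Answer: UU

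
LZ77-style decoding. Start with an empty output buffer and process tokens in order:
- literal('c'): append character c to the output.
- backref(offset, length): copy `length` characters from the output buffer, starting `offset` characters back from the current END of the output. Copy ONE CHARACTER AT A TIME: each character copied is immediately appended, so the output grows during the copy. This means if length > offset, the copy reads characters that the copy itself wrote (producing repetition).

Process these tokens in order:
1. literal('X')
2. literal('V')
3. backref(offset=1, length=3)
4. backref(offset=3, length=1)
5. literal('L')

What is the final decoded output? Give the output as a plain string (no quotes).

Token 1: literal('X'). Output: "X"
Token 2: literal('V'). Output: "XV"
Token 3: backref(off=1, len=3) (overlapping!). Copied 'VVV' from pos 1. Output: "XVVVV"
Token 4: backref(off=3, len=1). Copied 'V' from pos 2. Output: "XVVVVV"
Token 5: literal('L'). Output: "XVVVVVL"

Answer: XVVVVVL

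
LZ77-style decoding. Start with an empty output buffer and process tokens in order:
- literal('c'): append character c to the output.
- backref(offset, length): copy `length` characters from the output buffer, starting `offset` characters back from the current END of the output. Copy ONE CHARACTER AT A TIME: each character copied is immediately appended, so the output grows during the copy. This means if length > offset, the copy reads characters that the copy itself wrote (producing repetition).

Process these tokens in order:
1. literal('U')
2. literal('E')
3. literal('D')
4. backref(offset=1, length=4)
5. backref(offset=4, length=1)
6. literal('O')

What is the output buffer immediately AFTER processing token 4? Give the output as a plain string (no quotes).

Token 1: literal('U'). Output: "U"
Token 2: literal('E'). Output: "UE"
Token 3: literal('D'). Output: "UED"
Token 4: backref(off=1, len=4) (overlapping!). Copied 'DDDD' from pos 2. Output: "UEDDDDD"

Answer: UEDDDDD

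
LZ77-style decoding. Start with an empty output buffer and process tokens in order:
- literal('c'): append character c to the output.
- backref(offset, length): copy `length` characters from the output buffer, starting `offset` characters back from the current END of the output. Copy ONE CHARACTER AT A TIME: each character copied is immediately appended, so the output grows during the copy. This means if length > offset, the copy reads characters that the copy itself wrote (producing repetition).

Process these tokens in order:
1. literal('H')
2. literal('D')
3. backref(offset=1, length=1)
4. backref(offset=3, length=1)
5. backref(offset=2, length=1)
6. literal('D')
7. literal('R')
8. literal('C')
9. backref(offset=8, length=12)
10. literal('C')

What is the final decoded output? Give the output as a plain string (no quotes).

Answer: HDDHDDRCHDDHDDRCHDDHC

Derivation:
Token 1: literal('H'). Output: "H"
Token 2: literal('D'). Output: "HD"
Token 3: backref(off=1, len=1). Copied 'D' from pos 1. Output: "HDD"
Token 4: backref(off=3, len=1). Copied 'H' from pos 0. Output: "HDDH"
Token 5: backref(off=2, len=1). Copied 'D' from pos 2. Output: "HDDHD"
Token 6: literal('D'). Output: "HDDHDD"
Token 7: literal('R'). Output: "HDDHDDR"
Token 8: literal('C'). Output: "HDDHDDRC"
Token 9: backref(off=8, len=12) (overlapping!). Copied 'HDDHDDRCHDDH' from pos 0. Output: "HDDHDDRCHDDHDDRCHDDH"
Token 10: literal('C'). Output: "HDDHDDRCHDDHDDRCHDDHC"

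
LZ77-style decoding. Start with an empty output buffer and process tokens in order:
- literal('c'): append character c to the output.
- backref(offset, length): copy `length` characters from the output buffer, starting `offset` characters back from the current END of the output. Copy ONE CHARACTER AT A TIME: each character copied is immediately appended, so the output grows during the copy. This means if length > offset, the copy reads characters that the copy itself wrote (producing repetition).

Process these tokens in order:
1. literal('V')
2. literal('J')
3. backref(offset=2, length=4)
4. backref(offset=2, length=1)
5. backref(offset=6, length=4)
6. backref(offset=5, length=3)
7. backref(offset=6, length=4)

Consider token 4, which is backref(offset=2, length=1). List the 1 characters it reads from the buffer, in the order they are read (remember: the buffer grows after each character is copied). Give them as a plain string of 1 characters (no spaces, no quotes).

Answer: V

Derivation:
Token 1: literal('V'). Output: "V"
Token 2: literal('J'). Output: "VJ"
Token 3: backref(off=2, len=4) (overlapping!). Copied 'VJVJ' from pos 0. Output: "VJVJVJ"
Token 4: backref(off=2, len=1). Buffer before: "VJVJVJ" (len 6)
  byte 1: read out[4]='V', append. Buffer now: "VJVJVJV"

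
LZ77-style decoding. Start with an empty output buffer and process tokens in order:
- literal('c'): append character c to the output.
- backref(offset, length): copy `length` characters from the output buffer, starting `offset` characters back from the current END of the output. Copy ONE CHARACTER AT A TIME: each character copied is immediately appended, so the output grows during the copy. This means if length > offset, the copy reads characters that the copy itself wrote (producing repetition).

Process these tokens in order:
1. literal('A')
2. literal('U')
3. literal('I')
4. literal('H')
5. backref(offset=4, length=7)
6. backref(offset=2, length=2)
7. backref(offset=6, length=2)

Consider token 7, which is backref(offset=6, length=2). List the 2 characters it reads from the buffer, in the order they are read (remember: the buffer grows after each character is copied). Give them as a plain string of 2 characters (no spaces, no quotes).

Answer: HA

Derivation:
Token 1: literal('A'). Output: "A"
Token 2: literal('U'). Output: "AU"
Token 3: literal('I'). Output: "AUI"
Token 4: literal('H'). Output: "AUIH"
Token 5: backref(off=4, len=7) (overlapping!). Copied 'AUIHAUI' from pos 0. Output: "AUIHAUIHAUI"
Token 6: backref(off=2, len=2). Copied 'UI' from pos 9. Output: "AUIHAUIHAUIUI"
Token 7: backref(off=6, len=2). Buffer before: "AUIHAUIHAUIUI" (len 13)
  byte 1: read out[7]='H', append. Buffer now: "AUIHAUIHAUIUIH"
  byte 2: read out[8]='A', append. Buffer now: "AUIHAUIHAUIUIHA"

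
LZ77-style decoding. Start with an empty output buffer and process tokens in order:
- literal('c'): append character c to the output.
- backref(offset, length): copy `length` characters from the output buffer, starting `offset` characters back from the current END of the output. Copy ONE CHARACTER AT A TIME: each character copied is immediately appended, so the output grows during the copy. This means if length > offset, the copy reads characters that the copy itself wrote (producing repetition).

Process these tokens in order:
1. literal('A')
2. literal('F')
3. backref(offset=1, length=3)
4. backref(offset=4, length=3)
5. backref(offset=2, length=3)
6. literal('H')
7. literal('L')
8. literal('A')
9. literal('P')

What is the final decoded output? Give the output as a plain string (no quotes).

Answer: AFFFFFFFFFFHLAP

Derivation:
Token 1: literal('A'). Output: "A"
Token 2: literal('F'). Output: "AF"
Token 3: backref(off=1, len=3) (overlapping!). Copied 'FFF' from pos 1. Output: "AFFFF"
Token 4: backref(off=4, len=3). Copied 'FFF' from pos 1. Output: "AFFFFFFF"
Token 5: backref(off=2, len=3) (overlapping!). Copied 'FFF' from pos 6. Output: "AFFFFFFFFFF"
Token 6: literal('H'). Output: "AFFFFFFFFFFH"
Token 7: literal('L'). Output: "AFFFFFFFFFFHL"
Token 8: literal('A'). Output: "AFFFFFFFFFFHLA"
Token 9: literal('P'). Output: "AFFFFFFFFFFHLAP"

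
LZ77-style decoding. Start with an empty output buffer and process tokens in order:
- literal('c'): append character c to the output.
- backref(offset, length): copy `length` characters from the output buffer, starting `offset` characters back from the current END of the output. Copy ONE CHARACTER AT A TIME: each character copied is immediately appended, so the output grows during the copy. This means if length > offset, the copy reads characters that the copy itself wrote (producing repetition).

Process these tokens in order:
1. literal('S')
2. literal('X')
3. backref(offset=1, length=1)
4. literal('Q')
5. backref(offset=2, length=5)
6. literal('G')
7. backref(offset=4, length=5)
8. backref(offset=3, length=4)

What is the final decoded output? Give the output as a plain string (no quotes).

Answer: SXXQXQXQXGXQXGXXGXX

Derivation:
Token 1: literal('S'). Output: "S"
Token 2: literal('X'). Output: "SX"
Token 3: backref(off=1, len=1). Copied 'X' from pos 1. Output: "SXX"
Token 4: literal('Q'). Output: "SXXQ"
Token 5: backref(off=2, len=5) (overlapping!). Copied 'XQXQX' from pos 2. Output: "SXXQXQXQX"
Token 6: literal('G'). Output: "SXXQXQXQXG"
Token 7: backref(off=4, len=5) (overlapping!). Copied 'XQXGX' from pos 6. Output: "SXXQXQXQXGXQXGX"
Token 8: backref(off=3, len=4) (overlapping!). Copied 'XGXX' from pos 12. Output: "SXXQXQXQXGXQXGXXGXX"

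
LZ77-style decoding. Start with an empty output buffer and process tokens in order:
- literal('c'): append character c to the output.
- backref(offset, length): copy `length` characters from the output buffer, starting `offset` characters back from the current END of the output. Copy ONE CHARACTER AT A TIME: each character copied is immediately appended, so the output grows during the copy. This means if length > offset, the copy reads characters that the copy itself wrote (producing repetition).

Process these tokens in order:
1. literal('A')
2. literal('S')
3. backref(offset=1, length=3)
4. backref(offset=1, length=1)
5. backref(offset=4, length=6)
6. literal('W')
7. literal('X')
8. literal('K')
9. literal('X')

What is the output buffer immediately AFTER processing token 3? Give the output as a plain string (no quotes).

Token 1: literal('A'). Output: "A"
Token 2: literal('S'). Output: "AS"
Token 3: backref(off=1, len=3) (overlapping!). Copied 'SSS' from pos 1. Output: "ASSSS"

Answer: ASSSS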